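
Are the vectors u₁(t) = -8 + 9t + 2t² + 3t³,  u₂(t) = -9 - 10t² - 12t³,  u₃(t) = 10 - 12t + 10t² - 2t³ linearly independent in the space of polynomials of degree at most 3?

linearly independent

Write each element as a coordinate vector in ℝ⁴ using {1, t, …, t³}.
Row-reduce the matrix whose columns are u₁, u₂, u₃.
The reduction yields 3 nonzero rows, so the rank is 3.
Since rank = 3 (the number of vectors), the set is linearly independent.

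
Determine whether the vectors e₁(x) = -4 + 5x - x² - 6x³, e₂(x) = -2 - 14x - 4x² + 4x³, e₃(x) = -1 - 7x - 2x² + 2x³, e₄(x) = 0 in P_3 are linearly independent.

linearly dependent

Write each element as a coordinate vector in ℝ⁴ using {1, x, …, x³}.
One of the vectors is the zero vector, so the set is linearly dependent.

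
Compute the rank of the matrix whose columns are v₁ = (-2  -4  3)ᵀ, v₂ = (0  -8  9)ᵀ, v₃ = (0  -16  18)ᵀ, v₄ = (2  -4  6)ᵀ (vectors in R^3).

2

Row-reduce the 4×3 matrix with these as rows.
Reduction leaves 2 leading entries, giving rank 2.
(With 4 elements in a 3-dimensional space the rank is at most 3.)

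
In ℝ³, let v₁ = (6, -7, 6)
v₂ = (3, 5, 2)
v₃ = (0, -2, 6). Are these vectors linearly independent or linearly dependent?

Form the 3×3 matrix with these as columns; its determinant is 294.
A nonzero determinant means the columns are linearly independent.

linearly independent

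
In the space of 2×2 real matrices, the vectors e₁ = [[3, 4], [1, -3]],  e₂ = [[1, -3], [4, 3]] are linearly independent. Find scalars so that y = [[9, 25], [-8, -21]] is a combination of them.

Take coordinate vectors relative to {E₁₁, E₁₂, E₂₁, E₂₂}.
Since e₁, e₂ are independent, the coefficients expressing y are uniquely determined by a linear system.
The system has the unique solution (c₁, c₂) = (4, -3).

y = 4e₁ - 3e₂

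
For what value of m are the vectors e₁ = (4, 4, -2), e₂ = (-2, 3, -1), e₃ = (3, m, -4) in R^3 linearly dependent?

The set is linearly dependent precisely when det[e₁; e₂; e₃] = 0.
The determinant works out to 8*m - 74.
Solving 8*m - 74 = 0 yields m = 37/4.

m = 37/4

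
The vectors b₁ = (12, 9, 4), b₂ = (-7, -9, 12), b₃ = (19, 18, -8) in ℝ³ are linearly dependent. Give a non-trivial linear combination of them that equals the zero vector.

b₁ - b₂ - b₃ = 0

Set up α₁b₁ + … + α₃b₃ = 0 and solve the homogeneous system.
The free variable yields coefficients (1, -1, -1) (any nonzero multiple also works).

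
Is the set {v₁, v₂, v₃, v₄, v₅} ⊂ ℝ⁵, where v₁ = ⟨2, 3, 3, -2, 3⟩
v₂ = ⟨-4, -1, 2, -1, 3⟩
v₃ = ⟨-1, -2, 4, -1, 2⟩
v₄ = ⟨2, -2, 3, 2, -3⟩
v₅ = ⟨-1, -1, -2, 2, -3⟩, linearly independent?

Row-reduce the matrix whose columns are v₁, v₂, v₃, v₄, v₅.
The reduction yields 5 nonzero rows, so the rank is 5.
Since rank = 5 (the number of vectors), the set is linearly independent.

linearly independent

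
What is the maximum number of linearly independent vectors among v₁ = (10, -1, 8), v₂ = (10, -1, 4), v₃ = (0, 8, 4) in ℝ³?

3

Put the 3×3 matrix [v₁|v₂|v₃] into echelon form.
There are 3 pivot columns, so rank = 3.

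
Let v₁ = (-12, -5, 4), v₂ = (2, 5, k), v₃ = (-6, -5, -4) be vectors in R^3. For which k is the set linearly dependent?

The set is linearly dependent precisely when det[v₁; v₂; v₃] = 0.
The determinant works out to 280 - 30*k.
Setting this to zero gives k = 28/3.

k = 28/3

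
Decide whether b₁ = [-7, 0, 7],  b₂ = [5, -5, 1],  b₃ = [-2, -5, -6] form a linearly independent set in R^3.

Row-reduce the matrix whose columns are b₁, b₂, b₃.
The reduction yields 3 nonzero rows, so the rank is 3.
Since rank = 3 (the number of vectors), the set is linearly independent.

linearly independent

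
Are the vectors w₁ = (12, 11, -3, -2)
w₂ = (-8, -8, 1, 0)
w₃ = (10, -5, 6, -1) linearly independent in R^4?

linearly independent

Place the vectors as rows of a 3×4 matrix and reduce to echelon form.
The reduction yields 3 nonzero rows, so the rank is 3.
Since rank = 3 (the number of vectors), the set is linearly independent.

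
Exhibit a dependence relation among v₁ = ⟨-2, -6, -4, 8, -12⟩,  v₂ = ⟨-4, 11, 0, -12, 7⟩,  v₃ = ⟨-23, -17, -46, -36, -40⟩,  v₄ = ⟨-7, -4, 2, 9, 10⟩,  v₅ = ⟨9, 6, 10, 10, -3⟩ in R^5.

3v₁ + v₂ - v₃ - 2v₄ - 3v₅ = 0

Write the vectors as columns of a matrix and find a nonzero vector in its null space.
A generator of the null space is (3, 1, -1, -2, -3).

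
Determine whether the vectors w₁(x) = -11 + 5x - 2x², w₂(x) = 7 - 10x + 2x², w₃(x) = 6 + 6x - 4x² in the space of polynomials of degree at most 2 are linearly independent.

linearly independent

Take coordinates with respect to the standard basis {1, x, x²}.
The matrix [w₁|w₂|w₃] has determinant -312.
A nonzero determinant means the columns are linearly independent.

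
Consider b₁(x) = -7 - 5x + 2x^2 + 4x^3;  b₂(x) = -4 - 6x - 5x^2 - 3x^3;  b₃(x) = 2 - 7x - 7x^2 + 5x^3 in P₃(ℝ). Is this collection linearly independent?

linearly independent

Take coordinates with respect to the standard basis {1, x, …, x^3}.
Place the vectors as rows of a 3×4 matrix and reduce to echelon form.
The reduction yields 3 nonzero rows, so the rank is 3.
Since rank = 3 (the number of vectors), the set is linearly independent.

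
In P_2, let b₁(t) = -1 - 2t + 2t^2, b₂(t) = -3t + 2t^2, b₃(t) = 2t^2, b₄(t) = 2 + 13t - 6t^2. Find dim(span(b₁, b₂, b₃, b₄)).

Pass to coordinate vectors with respect to the basis {1, t, t^2}.
Put the 3×4 matrix [b₁|b₂|b₃|b₄] into echelon form.
The echelon form has 3 nonzero rows, so the rank is 3.
(With 4 elements in a 3-dimensional space the rank is at most 3.)

dim = 3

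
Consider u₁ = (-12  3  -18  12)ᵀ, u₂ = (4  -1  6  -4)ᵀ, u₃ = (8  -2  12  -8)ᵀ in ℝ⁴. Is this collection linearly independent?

Place the vectors as rows of a 3×4 matrix and reduce to echelon form.
The reduction yields 1 nonzero row, so the rank is 1.
Since rank 1 < 3, the set is linearly dependent.
Indeed u₁ + 3u₂ = 0.

linearly dependent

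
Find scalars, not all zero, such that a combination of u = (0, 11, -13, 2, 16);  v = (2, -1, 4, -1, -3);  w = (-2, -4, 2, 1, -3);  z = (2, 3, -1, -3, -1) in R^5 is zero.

Write the vectors as columns of a matrix and find a nonzero vector in its null space.
One solution (up to scaling) is (1, 2, 3, 1).

u + 2v + 3w + z = 0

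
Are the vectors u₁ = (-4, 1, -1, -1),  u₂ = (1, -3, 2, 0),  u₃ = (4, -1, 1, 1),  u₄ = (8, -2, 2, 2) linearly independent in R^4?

One vector is a scalar multiple of another, so the set is dependent.

linearly dependent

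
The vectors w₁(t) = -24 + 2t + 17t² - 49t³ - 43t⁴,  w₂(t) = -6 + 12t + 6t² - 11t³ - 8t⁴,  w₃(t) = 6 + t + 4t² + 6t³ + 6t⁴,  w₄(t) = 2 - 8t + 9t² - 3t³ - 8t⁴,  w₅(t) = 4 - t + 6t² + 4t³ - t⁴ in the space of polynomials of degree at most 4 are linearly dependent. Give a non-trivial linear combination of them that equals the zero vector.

Pass to coordinate vectors relative to the basis {1, t, …, t⁴}.
Row-reduce the matrix with w₁, w₂, w₃, w₄, w₅ as columns; the null space gives the coefficients.
One solution (up to scaling) is (1, -2, 1, -3, 3).

w₁ - 2w₂ + w₃ - 3w₄ + 3w₅ = 0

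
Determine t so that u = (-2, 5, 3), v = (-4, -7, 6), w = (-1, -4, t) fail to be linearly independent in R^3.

t = 3/2

The vectors are dependent exactly when the determinant of the matrix with rows u, v, w vanishes.
The determinant works out to 34*t - 51.
Solving 34*t - 51 = 0 yields t = 3/2.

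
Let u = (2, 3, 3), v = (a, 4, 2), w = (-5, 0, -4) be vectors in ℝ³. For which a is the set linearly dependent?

Place the vectors as rows of a 3×3 matrix; dependence ⇔ determinant zero.
The determinant works out to 12*a - 2.
Setting this to zero gives a = 1/6.

a = 1/6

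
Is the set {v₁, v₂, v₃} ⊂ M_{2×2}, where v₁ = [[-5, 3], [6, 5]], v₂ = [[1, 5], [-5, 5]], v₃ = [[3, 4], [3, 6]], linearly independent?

Write each element as a coordinate vector in ℝ⁴ using {E₁₁, E₁₂, E₂₁, E₂₂}.
Row-reduce the matrix whose columns are v₁, v₂, v₃.
The reduction yields 3 nonzero rows, so the rank is 3.
Since rank = 3 (the number of vectors), the set is linearly independent.

linearly independent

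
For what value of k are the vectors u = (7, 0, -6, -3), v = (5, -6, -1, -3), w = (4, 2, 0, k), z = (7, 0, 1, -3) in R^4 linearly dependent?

The vectors are dependent exactly when the determinant of the matrix with rows u, v, w, z vanishes.
Expanding, det = 294*k + 420.
This vanishes exactly when k = -10/7.

k = -10/7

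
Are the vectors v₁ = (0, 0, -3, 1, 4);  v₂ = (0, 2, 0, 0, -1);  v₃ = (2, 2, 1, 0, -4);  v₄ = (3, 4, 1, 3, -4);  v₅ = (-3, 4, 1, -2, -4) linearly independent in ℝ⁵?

linearly independent

The matrix [v₁|v₂|v₃|v₄|v₅] has determinant -82.
A nonzero determinant means the columns are linearly independent.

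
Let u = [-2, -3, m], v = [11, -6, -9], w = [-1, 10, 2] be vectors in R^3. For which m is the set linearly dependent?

m = 9/8

The vectors are dependent exactly when the determinant of the matrix with rows u, v, w vanishes.
Expanding, det = 104*m - 117.
Solving 104*m - 117 = 0 yields m = 9/8.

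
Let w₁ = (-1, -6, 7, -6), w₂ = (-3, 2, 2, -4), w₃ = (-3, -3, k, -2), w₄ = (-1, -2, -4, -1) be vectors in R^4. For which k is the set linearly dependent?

The vectors are dependent exactly when the determinant of the matrix with rows w₁, w₂, w₃, w₄ vanishes.
Cofactor expansion gives det = -44*k - 495.
Solving -44*k - 495 = 0 yields k = -45/4.

k = -45/4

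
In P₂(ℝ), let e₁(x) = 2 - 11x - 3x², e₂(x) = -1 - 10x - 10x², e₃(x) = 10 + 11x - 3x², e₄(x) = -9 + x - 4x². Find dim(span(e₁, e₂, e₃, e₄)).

3

Pass to coordinate vectors with respect to the basis {1, x, x²}.
Apply Gaussian elimination to the matrix whose rows are e₁, e₂, e₃, e₄.
There are 3 pivot columns, so rank = 3.
(With 4 elements in a 3-dimensional space the rank is at most 3.)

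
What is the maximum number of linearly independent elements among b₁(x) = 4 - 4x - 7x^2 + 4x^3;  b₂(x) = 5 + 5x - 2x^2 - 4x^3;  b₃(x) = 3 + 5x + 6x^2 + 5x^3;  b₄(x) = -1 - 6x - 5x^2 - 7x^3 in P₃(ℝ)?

4

Use coordinates relative to {1, x, …, x^3}.
Put the 4×4 matrix [b₁|b₂|b₃|b₄] into echelon form.
Reduction leaves 4 leading entries, giving rank 4.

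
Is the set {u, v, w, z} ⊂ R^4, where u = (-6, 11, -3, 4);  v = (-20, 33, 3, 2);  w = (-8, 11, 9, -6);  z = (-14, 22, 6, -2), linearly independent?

linearly dependent

The matrix [u|v|w|z] has determinant 0.
A zero determinant means the columns are linearly dependent.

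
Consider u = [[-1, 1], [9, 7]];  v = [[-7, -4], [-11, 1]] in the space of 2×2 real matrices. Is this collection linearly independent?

linearly independent

Take coordinates with respect to the standard basis {E₁₁, E₁₂, E₂₁, E₂₂}.
Place the vectors as rows of a 2×4 matrix and reduce to echelon form.
The reduction yields 2 nonzero rows, so the rank is 2.
Since rank = 2 (the number of vectors), the set is linearly independent.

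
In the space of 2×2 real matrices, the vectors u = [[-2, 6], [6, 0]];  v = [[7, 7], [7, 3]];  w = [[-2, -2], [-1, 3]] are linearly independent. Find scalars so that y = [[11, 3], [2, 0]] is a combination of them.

Work in coordinates with respect to the standard basis {E₁₁, E₁₂, E₂₁, E₂₂}.
Write y = α₁u + … + α₃w and equate components.
The system has the unique solution (α₁, α₂, α₃) = (-1, 1, -1).

y = -u + v - w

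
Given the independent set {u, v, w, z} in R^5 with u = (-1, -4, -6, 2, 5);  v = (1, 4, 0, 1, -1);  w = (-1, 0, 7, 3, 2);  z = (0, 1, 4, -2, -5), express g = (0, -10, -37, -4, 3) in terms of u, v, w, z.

Solve the system with u, v, w, z as columns and g as the right-hand side.
Back-substitution yields (c₁, …, c₄) = (4, 1, -3, 2).

g = 4u + v - 3w + 2z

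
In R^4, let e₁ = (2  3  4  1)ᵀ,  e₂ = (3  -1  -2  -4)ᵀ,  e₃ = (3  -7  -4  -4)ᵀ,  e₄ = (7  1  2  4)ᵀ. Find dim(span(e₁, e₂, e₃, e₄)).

dim = 4

Apply Gaussian elimination to the matrix whose rows are e₁, e₂, e₃, e₄.
Reduction leaves 4 leading entries, giving rank 4.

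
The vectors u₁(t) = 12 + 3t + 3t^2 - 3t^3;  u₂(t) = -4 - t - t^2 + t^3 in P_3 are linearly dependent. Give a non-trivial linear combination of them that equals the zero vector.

u₁ + 3u₂ = 0

Write each element as a vector in ℝ⁴ using {1, t, …, t^3}.
Write the vectors as columns of a matrix and find a nonzero vector in its null space.
One solution (up to scaling) is (1, 3).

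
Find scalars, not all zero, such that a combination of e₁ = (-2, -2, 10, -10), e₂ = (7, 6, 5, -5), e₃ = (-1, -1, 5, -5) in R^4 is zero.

e₁ - 2e₃ = 0

Set up α₁e₁ + … + α₃e₃ = 0 and solve the homogeneous system.
One solution (up to scaling) is (1, 0, -2).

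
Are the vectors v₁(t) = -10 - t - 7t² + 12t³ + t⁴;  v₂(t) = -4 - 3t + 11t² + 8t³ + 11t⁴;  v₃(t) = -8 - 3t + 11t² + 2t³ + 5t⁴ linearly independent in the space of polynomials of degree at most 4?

linearly independent

Write each element as a coordinate vector in ℝ⁵ using {1, t, …, t⁴}.
Row-reduce the matrix whose columns are v₁, v₂, v₃.
The reduction yields 3 nonzero rows, so the rank is 3.
Since rank = 3 (the number of vectors), the set is linearly independent.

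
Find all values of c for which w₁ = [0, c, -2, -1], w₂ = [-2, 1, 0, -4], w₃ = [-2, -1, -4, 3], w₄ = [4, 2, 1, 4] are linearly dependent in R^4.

Place the vectors as rows of a 4×4 matrix; dependence ⇔ determinant zero.
Cofactor expansion gives det = 18*c - 108.
Setting this to zero gives c = 6.

c = 6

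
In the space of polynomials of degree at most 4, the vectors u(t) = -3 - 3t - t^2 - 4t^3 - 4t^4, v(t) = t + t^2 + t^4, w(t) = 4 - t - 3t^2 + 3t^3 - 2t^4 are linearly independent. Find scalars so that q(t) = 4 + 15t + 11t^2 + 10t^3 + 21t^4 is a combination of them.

Take coordinate vectors relative to {1, t, …, t^4}.
Write q = c₁u + … + c₃w and equate components.
Back-substitution yields (c₁, c₂, c₃) = (-4, 1, -2).

q = -4u + v - 2w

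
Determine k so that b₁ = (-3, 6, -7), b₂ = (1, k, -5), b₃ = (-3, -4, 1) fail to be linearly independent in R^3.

k = 43/6

The vectors are dependent exactly when the determinant of the matrix with rows b₁, b₂, b₃ vanishes.
The determinant works out to 172 - 24*k.
This vanishes exactly when k = 43/6.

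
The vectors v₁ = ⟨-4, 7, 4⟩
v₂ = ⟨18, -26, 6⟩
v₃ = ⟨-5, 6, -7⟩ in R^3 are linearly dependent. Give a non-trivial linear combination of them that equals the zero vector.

2v₁ + v₂ + 2v₃ = 0

Solve the homogeneous system with v₁, v₂, v₃ as columns by row-reducing the coefficient matrix.
The free variable yields coefficients (2, 1, 2) (any nonzero multiple also works).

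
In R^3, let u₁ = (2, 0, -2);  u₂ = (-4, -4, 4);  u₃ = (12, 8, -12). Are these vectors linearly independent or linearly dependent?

linearly dependent

The matrix [u₁|u₂|u₃] has determinant 0.
A zero determinant means the columns are linearly dependent.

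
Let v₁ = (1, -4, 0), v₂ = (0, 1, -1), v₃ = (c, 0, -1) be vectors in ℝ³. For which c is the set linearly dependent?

c = 1/4

The vectors are dependent exactly when the determinant of the matrix with rows v₁, v₂, v₃ vanishes.
Cofactor expansion gives det = 4*c - 1.
This vanishes exactly when c = 1/4.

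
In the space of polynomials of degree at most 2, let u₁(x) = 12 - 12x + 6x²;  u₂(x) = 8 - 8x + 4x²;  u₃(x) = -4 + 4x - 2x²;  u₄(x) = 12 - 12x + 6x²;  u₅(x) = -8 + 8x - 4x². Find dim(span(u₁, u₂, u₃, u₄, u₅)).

Pass to coordinate vectors with respect to the basis {1, x, x²}.
Form the matrix with u₁, u₂, u₃, u₄, u₅ as columns and reduce.
There is 1 pivot column, so rank = 1.
(With 5 elements in a 3-dimensional space the rank is at most 3.)

dim = 1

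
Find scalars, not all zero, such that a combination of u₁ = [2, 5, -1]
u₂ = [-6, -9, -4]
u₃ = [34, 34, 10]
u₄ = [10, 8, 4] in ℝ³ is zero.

Row-reduce the matrix with u₁, u₂, u₃, u₄ as columns; the null space gives the coefficients.
The free variable yields coefficients (2, 0, -1, 3) (any nonzero multiple also works).

2u₁ - u₃ + 3u₄ = 0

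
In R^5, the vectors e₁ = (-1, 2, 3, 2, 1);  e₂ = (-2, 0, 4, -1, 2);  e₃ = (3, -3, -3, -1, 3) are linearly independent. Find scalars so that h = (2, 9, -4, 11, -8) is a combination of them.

Since e₁, e₂, e₃ are independent, the coefficients expressing h are uniquely determined by a linear system.
Row-reducing the augmented matrix gives the unique coefficients (c₁, c₂, c₃) = (3, -4, -1).

h = 3e₁ - 4e₂ - e₃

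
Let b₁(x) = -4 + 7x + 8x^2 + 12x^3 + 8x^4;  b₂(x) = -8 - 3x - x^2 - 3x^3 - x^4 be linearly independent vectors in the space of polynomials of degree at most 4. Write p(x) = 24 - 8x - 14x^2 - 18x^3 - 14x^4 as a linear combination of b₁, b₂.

Take coordinate vectors relative to {1, x, …, x^4}.
Solve the system with b₁, b₂ as columns and p as the right-hand side.
Back-substitution yields (α₁, α₂) = (-2, -2).

p = -2b₁ - 2b₂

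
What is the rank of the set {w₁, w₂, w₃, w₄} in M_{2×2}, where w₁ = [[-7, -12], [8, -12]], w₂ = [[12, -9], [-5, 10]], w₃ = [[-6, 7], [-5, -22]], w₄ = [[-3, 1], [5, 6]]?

rank 3

Pass to coordinate vectors with respect to the basis {E₁₁, E₁₂, E₂₁, E₂₂}.
Apply Gaussian elimination to the matrix whose rows are w₁, w₂, w₃, w₄.
Reduction leaves 3 leading entries, giving rank 3.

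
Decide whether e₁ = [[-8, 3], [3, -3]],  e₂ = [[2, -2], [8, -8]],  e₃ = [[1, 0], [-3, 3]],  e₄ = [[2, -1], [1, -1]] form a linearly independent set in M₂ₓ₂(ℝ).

linearly dependent

Take coordinates with respect to the standard basis {E₁₁, E₁₂, E₂₁, E₂₂}.
Place the vectors as rows of a 4×4 matrix and reduce to echelon form.
The reduction yields 2 nonzero rows, so the rank is 2.
Since rank 2 < 4, the set is linearly dependent.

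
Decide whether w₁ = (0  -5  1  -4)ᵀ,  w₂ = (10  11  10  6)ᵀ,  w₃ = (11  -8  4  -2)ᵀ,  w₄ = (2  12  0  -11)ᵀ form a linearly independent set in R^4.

linearly independent

The matrix [w₁|w₂|w₃|w₄] has determinant 11057.
A nonzero determinant means the columns are linearly independent.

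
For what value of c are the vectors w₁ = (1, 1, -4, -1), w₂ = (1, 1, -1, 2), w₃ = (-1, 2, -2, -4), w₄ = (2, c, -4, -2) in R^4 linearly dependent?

c = -10

Dependence holds iff the 4×4 matrix [w₁ w₂ w₃ w₄] is singular.
Expanding, det = 3*c + 30.
Setting this to zero gives c = -10.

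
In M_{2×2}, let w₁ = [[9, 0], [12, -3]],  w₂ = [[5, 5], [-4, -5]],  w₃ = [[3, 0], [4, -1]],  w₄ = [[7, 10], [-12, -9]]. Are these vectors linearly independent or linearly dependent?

linearly dependent

Write each element as a coordinate vector in ℝ⁴ using {E₁₁, E₁₂, E₂₁, E₂₂}.
One vector is a scalar multiple of another, so the set is dependent.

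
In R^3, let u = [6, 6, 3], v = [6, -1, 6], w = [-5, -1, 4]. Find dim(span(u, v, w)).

Form the matrix with u, v, w as columns and reduce.
There are 3 pivot columns, so rank = 3.

dim = 3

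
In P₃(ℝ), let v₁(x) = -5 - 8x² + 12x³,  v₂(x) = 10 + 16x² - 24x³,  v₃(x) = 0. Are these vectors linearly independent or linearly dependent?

linearly dependent

Take coordinates with respect to the standard basis {1, x, …, x³}.
One of the vectors is the zero vector, so the set is linearly dependent.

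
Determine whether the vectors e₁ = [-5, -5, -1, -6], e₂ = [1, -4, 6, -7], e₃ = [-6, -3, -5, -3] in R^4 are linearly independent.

Row-reduce the matrix whose columns are e₁, e₂, e₃.
The reduction yields 3 nonzero rows, so the rank is 3.
Since rank = 3 (the number of vectors), the set is linearly independent.

linearly independent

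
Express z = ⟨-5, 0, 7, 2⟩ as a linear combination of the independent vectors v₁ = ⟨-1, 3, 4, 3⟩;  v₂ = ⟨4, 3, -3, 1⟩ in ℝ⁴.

Write z = a₁v₁ + a₂v₂ and equate components.
The system has the unique solution (a₁, a₂) = (1, -1).

z = v₁ - v₂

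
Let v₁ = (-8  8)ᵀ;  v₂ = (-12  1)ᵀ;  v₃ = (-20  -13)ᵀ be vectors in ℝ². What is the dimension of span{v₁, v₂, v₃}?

Form the matrix with v₁, v₂, v₃ as columns and reduce.
There are 2 pivot columns, so rank = 2.
(With 3 elements in a 2-dimensional space the rank is at most 2.)

2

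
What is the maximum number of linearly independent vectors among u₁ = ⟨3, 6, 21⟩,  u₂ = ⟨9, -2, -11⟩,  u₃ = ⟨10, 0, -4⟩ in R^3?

Apply Gaussian elimination to the matrix whose rows are u₁, u₂, u₃.
Exactly 2 pivots survive; hence the rank is 2.

2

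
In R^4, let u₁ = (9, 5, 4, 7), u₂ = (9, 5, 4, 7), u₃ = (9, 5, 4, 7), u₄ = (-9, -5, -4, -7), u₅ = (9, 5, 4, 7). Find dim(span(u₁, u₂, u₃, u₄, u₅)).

1

Form the matrix with u₁, u₂, u₃, u₄, u₅ as columns and reduce.
There is 1 pivot column, so rank = 1.
(With 5 elements in a 4-dimensional space the rank is at most 4.)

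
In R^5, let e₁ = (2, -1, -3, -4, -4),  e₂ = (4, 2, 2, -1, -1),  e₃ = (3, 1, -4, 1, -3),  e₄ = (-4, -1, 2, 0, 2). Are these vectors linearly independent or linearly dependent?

Place the vectors as rows of a 4×5 matrix and reduce to echelon form.
The reduction yields 4 nonzero rows, so the rank is 4.
Since rank = 4 (the number of vectors), the set is linearly independent.

linearly independent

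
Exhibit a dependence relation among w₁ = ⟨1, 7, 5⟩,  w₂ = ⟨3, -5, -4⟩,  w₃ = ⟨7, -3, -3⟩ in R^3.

w₁ + 2w₂ - w₃ = 0

Set up α₁w₁ + … + α₃w₃ = 0 and solve the homogeneous system.
A generator of the null space is (1, 2, -1).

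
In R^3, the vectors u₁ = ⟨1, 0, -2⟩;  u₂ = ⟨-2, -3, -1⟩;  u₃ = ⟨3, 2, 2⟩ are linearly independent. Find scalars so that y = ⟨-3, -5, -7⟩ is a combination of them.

y = 2u₁ + u₂ - u₃

Set up the augmented matrix [u₁ | u₂ | u₃ | y] and row-reduce.
The system has the unique solution (a₁, a₂, a₃) = (2, 1, -1).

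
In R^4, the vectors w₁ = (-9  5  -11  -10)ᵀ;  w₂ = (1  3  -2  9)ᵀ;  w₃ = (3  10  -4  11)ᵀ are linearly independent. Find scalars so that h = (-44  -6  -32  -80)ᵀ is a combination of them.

Write h = c₁w₁ + … + c₃w₃ and equate components.
The system has the unique solution (c₁, c₂, c₃) = (4, -2, -2).

h = 4w₁ - 2w₂ - 2w₃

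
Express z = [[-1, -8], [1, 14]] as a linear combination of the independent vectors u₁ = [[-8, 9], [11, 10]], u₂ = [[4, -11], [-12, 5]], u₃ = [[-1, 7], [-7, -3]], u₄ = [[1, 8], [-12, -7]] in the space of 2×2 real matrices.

z = u₁ + u₂ - 2u₃ + u₄

Take coordinate vectors relative to {E₁₁, E₁₂, E₂₁, E₂₂}.
Set up the augmented matrix [u₁ | u₂ | u₃ | u₄ | z] and row-reduce.
The system has the unique solution (c₁, …, c₄) = (1, 1, -2, 1).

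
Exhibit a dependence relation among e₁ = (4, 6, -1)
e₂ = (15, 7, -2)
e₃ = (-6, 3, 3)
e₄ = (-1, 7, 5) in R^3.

e₁ - e₂ - 2e₃ + e₄ = 0

Solve the homogeneous system with e₁, e₂, e₃, e₄ as columns by row-reducing the coefficient matrix.
One solution (up to scaling) is (1, -1, -2, 1).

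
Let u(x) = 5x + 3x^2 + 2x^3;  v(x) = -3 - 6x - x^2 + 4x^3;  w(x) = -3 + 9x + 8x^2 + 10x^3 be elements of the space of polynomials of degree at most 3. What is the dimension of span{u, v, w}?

Represent each element by its coordinate vector in ℝ⁴.
Row-reduce the 3×4 matrix with these as rows.
Exactly 2 pivots survive; hence the rank is 2.

2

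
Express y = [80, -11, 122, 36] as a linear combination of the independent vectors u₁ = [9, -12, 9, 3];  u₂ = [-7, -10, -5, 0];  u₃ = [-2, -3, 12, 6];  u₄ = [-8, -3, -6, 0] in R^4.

y = 4u₁ - 4u₂ + 4u₃ - 3u₄

Set up the augmented matrix [u₁ | u₂ | u₃ | u₄ | y] and row-reduce.
The system has the unique solution (c₁, …, c₄) = (4, -4, 4, -3).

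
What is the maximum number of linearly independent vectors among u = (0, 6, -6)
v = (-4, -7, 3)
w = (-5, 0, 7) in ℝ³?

3

Row-reduce the 3×3 matrix with these as rows.
There are 3 pivot columns, so rank = 3.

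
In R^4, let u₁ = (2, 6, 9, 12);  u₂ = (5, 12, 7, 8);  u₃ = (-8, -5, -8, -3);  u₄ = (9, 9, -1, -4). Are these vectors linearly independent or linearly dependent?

The matrix [u₁|u₂|u₃|u₄] has determinant 2005.
A nonzero determinant means the columns are linearly independent.

linearly independent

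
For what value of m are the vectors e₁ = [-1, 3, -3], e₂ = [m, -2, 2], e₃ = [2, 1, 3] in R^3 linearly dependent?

Place the vectors as rows of a 3×3 matrix; dependence ⇔ determinant zero.
The determinant works out to 8 - 12*m.
This vanishes exactly when m = 2/3.

m = 2/3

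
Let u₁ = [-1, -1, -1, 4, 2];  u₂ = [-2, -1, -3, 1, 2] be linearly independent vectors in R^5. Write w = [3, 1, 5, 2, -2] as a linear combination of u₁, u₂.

Solve the system with u₁, u₂ as columns and w as the right-hand side.
The system has the unique solution (a₁, a₂) = (1, -2).

w = u₁ - 2u₂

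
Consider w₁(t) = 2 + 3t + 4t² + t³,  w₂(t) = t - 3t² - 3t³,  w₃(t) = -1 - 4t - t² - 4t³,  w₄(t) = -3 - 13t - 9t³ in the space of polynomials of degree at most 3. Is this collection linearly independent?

Write each element as a coordinate vector in ℝ⁴ using {1, t, …, t³}.
The matrix [w₁|w₂|w₃|w₄] has determinant 0.
A zero determinant means the columns are linearly dependent.
Indeed w₂ - 3w₃ + w₄ = 0.

linearly dependent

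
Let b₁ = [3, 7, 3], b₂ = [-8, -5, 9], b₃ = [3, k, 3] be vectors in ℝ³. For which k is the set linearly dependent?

Place the vectors as rows of a 3×3 matrix; dependence ⇔ determinant zero.
Cofactor expansion gives det = 357 - 51*k.
Setting this to zero gives k = 7.

k = 7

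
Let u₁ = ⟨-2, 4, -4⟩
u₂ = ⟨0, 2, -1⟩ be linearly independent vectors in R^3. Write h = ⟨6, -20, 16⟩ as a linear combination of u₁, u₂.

h = -3u₁ - 4u₂

Write h = α₁u₁ + α₂u₂ and equate components.
Row-reducing the augmented matrix gives the unique coefficients (α₁, α₂) = (-3, -4).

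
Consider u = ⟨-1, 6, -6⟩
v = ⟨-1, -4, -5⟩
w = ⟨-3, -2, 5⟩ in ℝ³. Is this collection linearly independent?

linearly independent

Place the vectors as rows of a 3×3 matrix and reduce to echelon form.
The reduction yields 3 nonzero rows, so the rank is 3.
Since rank = 3 (the number of vectors), the set is linearly independent.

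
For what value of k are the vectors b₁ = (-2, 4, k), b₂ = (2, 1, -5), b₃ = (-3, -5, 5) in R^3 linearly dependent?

k = 60/7

Dependence holds iff the 3×3 matrix [b₁ b₂ b₃] is singular.
The determinant works out to 60 - 7*k.
Solving 60 - 7*k = 0 yields k = 60/7.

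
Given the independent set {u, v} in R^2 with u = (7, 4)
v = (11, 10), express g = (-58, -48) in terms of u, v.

Since u, v are independent, the coefficients expressing g are uniquely determined by a linear system.
Row-reducing the augmented matrix gives the unique coefficients (a₁, a₂) = (-2, -4).

g = -2u - 4v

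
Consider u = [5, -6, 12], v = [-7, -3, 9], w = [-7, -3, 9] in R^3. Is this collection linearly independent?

linearly dependent

Two of the vectors are equal, giving an immediate dependence.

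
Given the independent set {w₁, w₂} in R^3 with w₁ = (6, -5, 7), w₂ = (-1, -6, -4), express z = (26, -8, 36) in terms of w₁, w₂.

z = 4w₁ - 2w₂

Write z = a₁w₁ + a₂w₂ and equate components.
The system has the unique solution (a₁, a₂) = (4, -2).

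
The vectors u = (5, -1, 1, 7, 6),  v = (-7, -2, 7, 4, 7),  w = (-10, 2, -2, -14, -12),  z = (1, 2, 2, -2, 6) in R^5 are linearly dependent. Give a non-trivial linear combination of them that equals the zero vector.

2u + w = 0

Row-reduce the matrix with u, v, w, z as columns; the null space gives the coefficients.
A generator of the null space is (2, 0, 1, 0).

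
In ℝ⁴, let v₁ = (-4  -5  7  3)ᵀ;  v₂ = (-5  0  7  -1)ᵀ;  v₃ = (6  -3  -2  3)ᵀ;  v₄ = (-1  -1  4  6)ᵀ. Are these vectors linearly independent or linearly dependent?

Row-reduce the matrix whose columns are v₁, v₂, v₃, v₄.
The reduction yields 4 nonzero rows, so the rank is 4.
Since rank = 4 (the number of vectors), the set is linearly independent.

linearly independent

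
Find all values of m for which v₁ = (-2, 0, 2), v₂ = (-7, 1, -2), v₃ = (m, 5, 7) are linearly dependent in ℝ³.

m = -52

Place the vectors as rows of a 3×3 matrix; dependence ⇔ determinant zero.
Expanding, det = -2*m - 104.
Solving -2*m - 104 = 0 yields m = -52.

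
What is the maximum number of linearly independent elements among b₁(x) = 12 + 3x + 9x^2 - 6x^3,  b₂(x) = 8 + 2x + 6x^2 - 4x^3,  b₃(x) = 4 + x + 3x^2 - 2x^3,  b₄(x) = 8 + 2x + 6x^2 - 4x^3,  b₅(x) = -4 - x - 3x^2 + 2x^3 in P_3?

1

Use coordinates relative to {1, x, …, x^3}.
Row-reduce the 5×4 matrix with these as rows.
The echelon form has 1 nonzero row, so the rank is 1.
(With 5 elements in a 4-dimensional space the rank is at most 4.)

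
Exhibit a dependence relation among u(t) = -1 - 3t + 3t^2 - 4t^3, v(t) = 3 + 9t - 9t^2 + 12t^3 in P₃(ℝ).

Write each element as a vector in ℝ⁴ using {1, t, …, t^3}.
Set up α₁u + α₂v = 0 and solve the homogeneous system.
One solution (up to scaling) is (3, 1).

3u + v = 0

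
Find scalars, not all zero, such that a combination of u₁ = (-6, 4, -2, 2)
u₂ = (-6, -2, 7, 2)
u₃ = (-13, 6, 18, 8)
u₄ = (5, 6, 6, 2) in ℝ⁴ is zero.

u₁ + 2u₂ - u₃ + u₄ = 0

Write the vectors as columns of a matrix and find a nonzero vector in its null space.
One solution (up to scaling) is (1, 2, -1, 1).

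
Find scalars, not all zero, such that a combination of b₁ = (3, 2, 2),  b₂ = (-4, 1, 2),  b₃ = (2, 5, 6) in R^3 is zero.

Write the vectors as columns of a matrix and find a nonzero vector in its null space.
A generator of the null space is (2, 1, -1).

2b₁ + b₂ - b₃ = 0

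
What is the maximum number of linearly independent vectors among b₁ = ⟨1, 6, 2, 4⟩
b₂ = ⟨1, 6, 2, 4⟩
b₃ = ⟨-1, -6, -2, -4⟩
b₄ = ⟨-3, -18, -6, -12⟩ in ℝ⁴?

Row-reduce the 4×4 matrix with these as rows.
The echelon form has 1 nonzero row, so the rank is 1.

1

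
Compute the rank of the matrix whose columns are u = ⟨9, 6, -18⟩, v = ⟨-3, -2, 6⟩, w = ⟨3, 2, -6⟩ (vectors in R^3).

Row-reduce the 3×3 matrix with these as rows.
There is 1 pivot column, so rank = 1.

1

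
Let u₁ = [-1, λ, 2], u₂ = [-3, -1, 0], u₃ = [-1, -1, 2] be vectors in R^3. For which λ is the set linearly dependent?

λ = -1

Dependence holds iff the 3×3 matrix [u₁ u₂ u₃] is singular.
Cofactor expansion gives det = 6*λ + 6.
Solving 6*λ + 6 = 0 yields λ = -1.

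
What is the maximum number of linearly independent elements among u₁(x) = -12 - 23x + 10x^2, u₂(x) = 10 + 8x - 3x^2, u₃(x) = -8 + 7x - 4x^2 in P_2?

Pass to coordinate vectors with respect to the basis {1, x, x^2}.
Apply Gaussian elimination to the matrix whose rows are u₁, u₂, u₃.
Exactly 2 pivots survive; hence the rank is 2.

2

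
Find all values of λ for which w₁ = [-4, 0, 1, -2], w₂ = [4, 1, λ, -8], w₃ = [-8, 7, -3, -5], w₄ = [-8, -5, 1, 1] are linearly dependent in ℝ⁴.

λ = 44/5

Dependence holds iff the 4×4 matrix [w₁ w₂ w₃ w₄] is singular.
Cofactor expansion gives det = 120*λ - 1056.
This vanishes exactly when λ = 44/5.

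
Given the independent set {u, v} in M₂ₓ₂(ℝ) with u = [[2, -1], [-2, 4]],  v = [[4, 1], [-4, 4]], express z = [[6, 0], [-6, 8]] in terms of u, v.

z = u + v

Work in coordinates with respect to the standard basis {E₁₁, E₁₂, E₂₁, E₂₂}.
Since u, v are independent, the coefficients expressing z are uniquely determined by a linear system.
The system has the unique solution (α₁, α₂) = (1, 1).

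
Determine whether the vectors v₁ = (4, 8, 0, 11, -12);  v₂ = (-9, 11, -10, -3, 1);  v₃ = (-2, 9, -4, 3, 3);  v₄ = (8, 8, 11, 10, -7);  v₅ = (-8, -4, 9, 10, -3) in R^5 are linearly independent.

linearly independent

The matrix [v₁|v₂|v₃|v₄|v₅] has determinant 224122.
A nonzero determinant means the columns are linearly independent.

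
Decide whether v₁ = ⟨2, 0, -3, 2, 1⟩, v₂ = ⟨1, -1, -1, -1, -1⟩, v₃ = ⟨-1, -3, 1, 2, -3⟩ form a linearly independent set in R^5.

Row-reduce the matrix whose columns are v₁, v₂, v₃.
The reduction yields 3 nonzero rows, so the rank is 3.
Since rank = 3 (the number of vectors), the set is linearly independent.

linearly independent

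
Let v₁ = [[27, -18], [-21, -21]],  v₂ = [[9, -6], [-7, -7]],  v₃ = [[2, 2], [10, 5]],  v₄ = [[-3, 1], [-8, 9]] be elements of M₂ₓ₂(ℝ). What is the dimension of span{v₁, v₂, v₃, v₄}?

Use coordinates relative to {E₁₁, E₁₂, E₂₁, E₂₂}.
Form the matrix with v₁, v₂, v₃, v₄ as columns and reduce.
Exactly 3 pivots survive; hence the rank is 3.

3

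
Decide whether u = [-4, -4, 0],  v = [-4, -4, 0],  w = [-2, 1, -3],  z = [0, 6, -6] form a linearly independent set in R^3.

There are 4 vectors in a 3-dimensional space, so they cannot be linearly independent.

linearly dependent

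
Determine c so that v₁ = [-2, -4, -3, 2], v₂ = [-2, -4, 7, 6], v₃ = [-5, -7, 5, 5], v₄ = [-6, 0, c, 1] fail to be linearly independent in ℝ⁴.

c = 57/2

The set is linearly dependent precisely when det[v₁; v₂; v₃; v₄] = 0.
The determinant works out to 684 - 24*c.
Solving 684 - 24*c = 0 yields c = 57/2.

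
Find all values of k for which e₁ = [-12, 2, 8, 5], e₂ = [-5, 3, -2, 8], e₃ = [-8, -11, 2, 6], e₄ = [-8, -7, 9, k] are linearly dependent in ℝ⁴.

k = -5/4

Place the vectors as rows of a 4×4 matrix; dependence ⇔ determinant zero.
Cofactor expansion gives det = 876*k + 1095.
Solving 876*k + 1095 = 0 yields k = -5/4.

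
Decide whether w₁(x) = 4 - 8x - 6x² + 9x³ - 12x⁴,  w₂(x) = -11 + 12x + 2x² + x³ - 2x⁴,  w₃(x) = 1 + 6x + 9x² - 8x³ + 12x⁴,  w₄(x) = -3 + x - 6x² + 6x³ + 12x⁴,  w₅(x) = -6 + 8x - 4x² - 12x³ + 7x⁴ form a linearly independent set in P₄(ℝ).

linearly independent

Take coordinates with respect to the standard basis {1, x, …, x⁴}.
Form the 5×5 matrix with these as columns; its determinant is 79395.
A nonzero determinant means the columns are linearly independent.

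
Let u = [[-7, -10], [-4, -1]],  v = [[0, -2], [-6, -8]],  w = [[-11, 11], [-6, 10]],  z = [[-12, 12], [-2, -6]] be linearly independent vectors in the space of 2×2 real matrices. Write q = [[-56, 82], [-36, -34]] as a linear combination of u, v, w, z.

Work in coordinates with respect to the standard basis {E₁₁, E₁₂, E₂₁, E₂₂}.
Write q = a₁u + … + a₄z and equate components.
Back-substitution yields (a₁, …, a₄) = (-2, 4, 2, 4).

q = -2u + 4v + 2w + 4z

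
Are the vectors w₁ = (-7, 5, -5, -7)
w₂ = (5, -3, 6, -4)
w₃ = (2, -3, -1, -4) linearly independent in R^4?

linearly independent

Place the vectors as rows of a 3×4 matrix and reduce to echelon form.
The reduction yields 3 nonzero rows, so the rank is 3.
Since rank = 3 (the number of vectors), the set is linearly independent.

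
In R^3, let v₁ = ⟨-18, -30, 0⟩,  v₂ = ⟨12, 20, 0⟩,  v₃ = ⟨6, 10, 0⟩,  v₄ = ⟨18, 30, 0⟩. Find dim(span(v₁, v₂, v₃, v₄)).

dim = 1

Apply Gaussian elimination to the matrix whose rows are v₁, v₂, v₃, v₄.
Reduction leaves 1 leading entry, giving rank 1.
(With 4 elements in a 3-dimensional space the rank is at most 3.)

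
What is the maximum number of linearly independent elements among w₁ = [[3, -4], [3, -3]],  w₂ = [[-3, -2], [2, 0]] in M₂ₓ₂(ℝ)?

2

Use coordinates relative to {E₁₁, E₁₂, E₂₁, E₂₂}.
Form the matrix with w₁, w₂ as columns and reduce.
The echelon form has 2 nonzero rows, so the rank is 2.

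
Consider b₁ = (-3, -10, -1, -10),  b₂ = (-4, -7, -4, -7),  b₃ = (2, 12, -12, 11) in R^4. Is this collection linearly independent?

linearly independent

Row-reduce the matrix whose columns are b₁, b₂, b₃.
The reduction yields 3 nonzero rows, so the rank is 3.
Since rank = 3 (the number of vectors), the set is linearly independent.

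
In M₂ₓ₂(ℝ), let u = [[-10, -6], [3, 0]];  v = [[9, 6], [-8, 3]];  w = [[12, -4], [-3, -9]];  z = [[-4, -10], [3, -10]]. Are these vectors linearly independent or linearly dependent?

Write each element as a coordinate vector in ℝ⁴ using {E₁₁, E₁₂, E₂₁, E₂₂}.
The matrix [u|v|w|z] has determinant -1904.
A nonzero determinant means the columns are linearly independent.

linearly independent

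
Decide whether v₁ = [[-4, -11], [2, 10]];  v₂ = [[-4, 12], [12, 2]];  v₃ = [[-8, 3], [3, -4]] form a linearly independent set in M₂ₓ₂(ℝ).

linearly independent

Write each element as a coordinate vector in ℝ⁴ using {E₁₁, E₁₂, E₂₁, E₂₂}.
Row-reduce the matrix whose columns are v₁, v₂, v₃.
The reduction yields 3 nonzero rows, so the rank is 3.
Since rank = 3 (the number of vectors), the set is linearly independent.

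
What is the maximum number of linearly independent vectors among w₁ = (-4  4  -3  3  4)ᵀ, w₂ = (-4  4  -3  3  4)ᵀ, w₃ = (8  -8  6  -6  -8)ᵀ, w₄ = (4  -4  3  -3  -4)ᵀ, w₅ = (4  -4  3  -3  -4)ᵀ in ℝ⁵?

1

Row-reduce the 5×5 matrix with these as rows.
Exactly 1 pivot survives; hence the rank is 1.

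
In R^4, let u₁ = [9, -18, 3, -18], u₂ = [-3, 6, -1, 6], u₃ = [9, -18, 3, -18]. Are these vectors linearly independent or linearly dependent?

One vector is a scalar multiple of another, so the set is dependent.

linearly dependent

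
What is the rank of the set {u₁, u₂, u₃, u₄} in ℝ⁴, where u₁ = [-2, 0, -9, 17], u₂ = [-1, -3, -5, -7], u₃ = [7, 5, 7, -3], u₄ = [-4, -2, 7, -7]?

rank 3

Row-reduce the 4×4 matrix with these as rows.
Reduction leaves 3 leading entries, giving rank 3.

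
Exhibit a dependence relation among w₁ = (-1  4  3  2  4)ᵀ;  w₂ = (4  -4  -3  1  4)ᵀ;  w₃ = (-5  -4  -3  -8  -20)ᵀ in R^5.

Solve the homogeneous system with w₁, w₂, w₃ as columns by row-reducing the coefficient matrix.
The free variable yields coefficients (3, 2, 1) (any nonzero multiple also works).

3w₁ + 2w₂ + w₃ = 0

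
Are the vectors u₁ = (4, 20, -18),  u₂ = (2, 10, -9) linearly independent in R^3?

linearly dependent

One vector is a scalar multiple of another, so the set is dependent.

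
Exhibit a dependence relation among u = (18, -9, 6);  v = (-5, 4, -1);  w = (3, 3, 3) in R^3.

Solve the homogeneous system with u, v, w as columns by row-reducing the coefficient matrix.
The free variable yields coefficients (1, 3, -1) (any nonzero multiple also works).

u + 3v - w = 0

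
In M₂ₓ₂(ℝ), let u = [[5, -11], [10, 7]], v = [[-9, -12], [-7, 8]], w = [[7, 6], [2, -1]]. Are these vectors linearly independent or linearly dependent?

linearly independent

Write each element as a coordinate vector in ℝ⁴ using {E₁₁, E₁₂, E₂₁, E₂₂}.
Row-reduce the matrix whose columns are u, v, w.
The reduction yields 3 nonzero rows, so the rank is 3.
Since rank = 3 (the number of vectors), the set is linearly independent.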